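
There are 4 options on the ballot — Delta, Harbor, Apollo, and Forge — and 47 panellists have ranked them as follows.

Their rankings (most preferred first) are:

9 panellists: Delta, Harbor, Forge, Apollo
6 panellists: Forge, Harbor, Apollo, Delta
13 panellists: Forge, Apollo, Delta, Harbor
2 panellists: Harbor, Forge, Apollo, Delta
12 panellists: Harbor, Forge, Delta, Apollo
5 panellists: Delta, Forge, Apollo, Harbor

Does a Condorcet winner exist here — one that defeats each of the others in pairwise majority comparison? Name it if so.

Head-to-head results (47 voters total):
Delta vs Harbor: Delta wins 27–20.
Delta vs Apollo: Delta wins 26–21.
Delta vs Forge: Forge wins 33–14.
Harbor vs Apollo: Harbor wins 29–18.
Harbor vs Forge: Forge wins 24–23.
Apollo vs Forge: Forge wins 47–0.
Forge beats each rival — Delta (33–14), Harbor (24–23), Apollo (47–0) — so Forge is the Condorcet winner.

Forge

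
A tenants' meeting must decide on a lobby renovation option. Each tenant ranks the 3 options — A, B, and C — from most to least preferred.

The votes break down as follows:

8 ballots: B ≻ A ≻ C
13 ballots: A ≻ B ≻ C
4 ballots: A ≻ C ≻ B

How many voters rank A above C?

Ballots ranking A above C: 8+13+4 = 25.
Ballots ranking C above A: 0.
So 25 of 25 voters prefer A to C.

25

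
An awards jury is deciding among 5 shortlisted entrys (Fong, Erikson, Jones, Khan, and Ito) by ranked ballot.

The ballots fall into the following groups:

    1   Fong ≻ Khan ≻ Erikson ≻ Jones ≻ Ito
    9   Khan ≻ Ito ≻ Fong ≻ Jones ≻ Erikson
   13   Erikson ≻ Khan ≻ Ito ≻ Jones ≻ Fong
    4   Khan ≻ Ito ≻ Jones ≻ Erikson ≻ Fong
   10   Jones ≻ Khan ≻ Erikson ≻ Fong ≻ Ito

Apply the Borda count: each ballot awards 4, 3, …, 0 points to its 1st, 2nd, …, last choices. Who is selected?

Borda scores:
  Fong: 4 + 9·2 + 13·0 + 4·0 + 10·1 = 32
  Erikson: 2 + 9·0 + 13·4 + 4·1 + 10·2 = 78
  Jones: 1 + 9·1 + 13·1 + 4·2 + 10·4 = 71
  Khan: 3 + 9·4 + 13·3 + 4·4 + 10·3 = 124
  Ito: 0 + 9·3 + 13·2 + 4·3 + 10·0 = 65
Khan has the highest total.

Khan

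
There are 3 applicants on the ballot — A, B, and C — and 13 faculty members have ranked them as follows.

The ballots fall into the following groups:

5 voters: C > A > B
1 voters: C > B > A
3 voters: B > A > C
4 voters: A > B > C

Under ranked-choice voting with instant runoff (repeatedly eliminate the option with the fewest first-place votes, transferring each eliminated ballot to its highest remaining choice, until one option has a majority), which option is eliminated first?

B

Round 1: C 6, A 4, B 3. B has the fewest and is eliminated.
Round 2: A 7, C 6. A has a majority.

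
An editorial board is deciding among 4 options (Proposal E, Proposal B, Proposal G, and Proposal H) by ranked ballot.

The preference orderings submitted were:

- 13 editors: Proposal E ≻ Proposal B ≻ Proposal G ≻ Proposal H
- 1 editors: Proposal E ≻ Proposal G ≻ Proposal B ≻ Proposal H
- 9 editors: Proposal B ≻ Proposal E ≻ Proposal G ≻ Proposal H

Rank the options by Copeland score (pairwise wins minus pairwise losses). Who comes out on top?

Proposal E

Pairwise results:
  Proposal E vs Proposal B: Proposal E wins 14–9.
  Proposal E vs Proposal G: Proposal E wins 23–0.
  Proposal E vs Proposal H: Proposal E wins 23–0.
  Proposal B vs Proposal G: Proposal B wins 22–1.
  Proposal B vs Proposal H: Proposal B wins 23–0.
  Proposal G vs Proposal H: Proposal G wins 23–0.
Copeland scores (wins − losses):
  Proposal E: 3 − 0 = 3
  Proposal B: 2 − 1 = 1
  Proposal G: 1 − 2 = -1
  Proposal H: 0 − 3 = -3
Proposal E has the best Copeland score.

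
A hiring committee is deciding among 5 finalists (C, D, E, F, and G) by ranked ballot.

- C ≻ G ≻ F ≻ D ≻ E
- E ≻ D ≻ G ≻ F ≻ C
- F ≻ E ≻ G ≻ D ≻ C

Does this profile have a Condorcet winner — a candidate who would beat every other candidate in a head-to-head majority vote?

No

Head-to-head results (3 voters total):
C vs D: D wins 2–1.
C vs E: E wins 2–1.
C vs F: F wins 2–1.
C vs G: G wins 2–1.
D vs E: E wins 2–1.
D vs F: F wins 2–1.
D vs G: G wins 2–1.
E vs F: F wins 2–1.
E vs G: E wins 2–1.
F vs G: G wins 2–1.
No candidate beats all others: E beats G beats F beats E, a majority cycle.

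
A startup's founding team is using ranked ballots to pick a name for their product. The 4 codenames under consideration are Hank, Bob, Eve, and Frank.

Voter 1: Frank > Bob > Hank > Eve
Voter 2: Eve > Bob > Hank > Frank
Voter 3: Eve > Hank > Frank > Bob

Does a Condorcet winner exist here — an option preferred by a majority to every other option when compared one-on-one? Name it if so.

Eve

Head-to-head results (3 voters total):
Hank vs Bob: Bob wins 2–1.
Hank vs Eve: Eve wins 2–1.
Hank vs Frank: Hank wins 2–1.
Bob vs Eve: Eve wins 2–1.
Bob vs Frank: Frank wins 2–1.
Eve vs Frank: Eve wins 2–1.
Eve beats each rival — Hank (2–1), Bob (2–1), Frank (2–1) — so Eve is the Condorcet winner.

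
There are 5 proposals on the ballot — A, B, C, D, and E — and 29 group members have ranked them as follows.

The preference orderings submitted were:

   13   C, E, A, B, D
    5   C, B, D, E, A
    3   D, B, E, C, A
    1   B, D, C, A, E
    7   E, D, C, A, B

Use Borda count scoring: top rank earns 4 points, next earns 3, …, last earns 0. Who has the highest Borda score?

C

Borda scores:
  A: 13·2 + 5·0 + 3·0 + 1 + 7·1 = 34
  B: 13·1 + 5·3 + 3·3 + 4 + 7·0 = 41
  C: 13·4 + 5·4 + 3·1 + 2 + 7·2 = 91
  D: 13·0 + 5·2 + 3·4 + 3 + 7·3 = 46
  E: 13·3 + 5·1 + 3·2 + 0 + 7·4 = 78
C has the highest total.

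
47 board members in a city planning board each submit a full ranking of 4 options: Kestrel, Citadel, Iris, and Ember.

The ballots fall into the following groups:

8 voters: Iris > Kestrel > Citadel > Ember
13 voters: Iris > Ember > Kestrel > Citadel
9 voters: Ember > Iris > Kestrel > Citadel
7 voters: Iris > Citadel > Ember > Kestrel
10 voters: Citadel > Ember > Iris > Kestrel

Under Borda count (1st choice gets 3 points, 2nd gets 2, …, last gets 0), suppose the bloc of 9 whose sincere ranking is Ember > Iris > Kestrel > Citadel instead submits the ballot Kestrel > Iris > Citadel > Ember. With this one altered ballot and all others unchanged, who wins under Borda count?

Borda totals with the altered ballot: Kestrel 56, Citadel 61, Iris 112, Ember 53.
The winner is unchanged: still Iris.

Iris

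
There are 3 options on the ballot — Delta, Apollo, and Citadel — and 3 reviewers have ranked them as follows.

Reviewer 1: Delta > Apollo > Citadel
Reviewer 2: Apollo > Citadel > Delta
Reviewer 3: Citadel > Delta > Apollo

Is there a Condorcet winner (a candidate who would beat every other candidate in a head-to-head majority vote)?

No

Head-to-head results (3 voters total):
Delta vs Apollo: Delta wins 2–1.
Delta vs Citadel: Citadel wins 2–1.
Apollo vs Citadel: Apollo wins 2–1.
No candidate beats all others: Delta beats Apollo beats Citadel beats Delta, a majority cycle.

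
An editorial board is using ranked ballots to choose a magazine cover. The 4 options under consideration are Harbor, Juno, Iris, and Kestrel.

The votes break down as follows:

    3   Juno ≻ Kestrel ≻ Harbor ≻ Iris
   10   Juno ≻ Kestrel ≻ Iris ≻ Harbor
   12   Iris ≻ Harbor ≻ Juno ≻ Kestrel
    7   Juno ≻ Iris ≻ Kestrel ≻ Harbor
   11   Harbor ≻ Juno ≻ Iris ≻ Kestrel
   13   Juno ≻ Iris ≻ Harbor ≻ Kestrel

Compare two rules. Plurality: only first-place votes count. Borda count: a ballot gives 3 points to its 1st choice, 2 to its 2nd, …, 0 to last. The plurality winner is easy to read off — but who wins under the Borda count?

Juno

Plurality first-place counts: Harbor 11, Juno 33, Iris 12, Kestrel 0 → Juno.
Borda totals: Harbor 73, Juno 133, Iris 97, Kestrel 33 → Juno.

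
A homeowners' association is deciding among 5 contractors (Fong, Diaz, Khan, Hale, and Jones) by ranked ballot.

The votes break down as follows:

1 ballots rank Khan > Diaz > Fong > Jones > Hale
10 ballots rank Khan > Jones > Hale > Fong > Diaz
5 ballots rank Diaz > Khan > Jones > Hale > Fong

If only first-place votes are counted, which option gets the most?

Khan

First-place vote totals:
  Fong: 0
  Diaz: 5
  Khan: 11
  Hale: 0
  Jones: 0
Khan has the most first-place votes.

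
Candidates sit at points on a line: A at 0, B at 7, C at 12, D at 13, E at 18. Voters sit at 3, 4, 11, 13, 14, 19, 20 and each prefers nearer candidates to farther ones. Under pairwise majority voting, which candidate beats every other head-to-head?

D

With single-peaked preferences on a line, the Condorcet winner is the candidate closest to the median voter.
The median voter (position 13) is closest to D at 13.
Check: D vs B — voters closer to D: 5 of 7.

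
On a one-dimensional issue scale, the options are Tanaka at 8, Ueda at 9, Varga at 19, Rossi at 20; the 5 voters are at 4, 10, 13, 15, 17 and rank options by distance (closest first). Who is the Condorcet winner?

With single-peaked preferences on a line, the Condorcet winner is the candidate closest to the median voter.
The median voter (position 13) is closest to Ueda at 9.
Check: Ueda vs Varga — voters closer to Ueda: 3 of 5.

Ueda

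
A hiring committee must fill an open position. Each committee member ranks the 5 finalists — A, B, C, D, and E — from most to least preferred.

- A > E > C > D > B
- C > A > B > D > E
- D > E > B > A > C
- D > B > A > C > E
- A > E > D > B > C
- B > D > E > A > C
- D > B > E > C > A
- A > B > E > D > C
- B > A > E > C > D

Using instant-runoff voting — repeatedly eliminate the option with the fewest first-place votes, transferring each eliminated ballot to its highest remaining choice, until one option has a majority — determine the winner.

A

Round 1: A 3, D 3, B 2, C 1, E 0. E has the fewest and is eliminated.
Round 2: A 3, D 3, B 2, C 1. C has the fewest and is eliminated.
Round 3: A 4, D 3, B 2. B has the fewest and is eliminated.
Round 4: A 5, D 4. A has a majority.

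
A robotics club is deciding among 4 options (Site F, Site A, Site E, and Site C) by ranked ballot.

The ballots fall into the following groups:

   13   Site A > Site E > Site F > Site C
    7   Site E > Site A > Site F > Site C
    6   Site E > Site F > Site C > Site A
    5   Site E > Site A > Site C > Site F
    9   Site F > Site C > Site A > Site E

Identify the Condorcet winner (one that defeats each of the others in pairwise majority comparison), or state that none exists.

Site A

Head-to-head results (40 voters total):
Site F vs Site A: Site A wins 25–15.
Site F vs Site E: Site E wins 31–9.
Site F vs Site C: Site F wins 35–5.
Site A vs Site E: Site A wins 22–18.
Site A vs Site C: Site A wins 25–15.
Site E vs Site C: Site E wins 31–9.
Site A beats each rival — Site F (25–15), Site E (22–18), Site C (25–15) — so Site A is the Condorcet winner.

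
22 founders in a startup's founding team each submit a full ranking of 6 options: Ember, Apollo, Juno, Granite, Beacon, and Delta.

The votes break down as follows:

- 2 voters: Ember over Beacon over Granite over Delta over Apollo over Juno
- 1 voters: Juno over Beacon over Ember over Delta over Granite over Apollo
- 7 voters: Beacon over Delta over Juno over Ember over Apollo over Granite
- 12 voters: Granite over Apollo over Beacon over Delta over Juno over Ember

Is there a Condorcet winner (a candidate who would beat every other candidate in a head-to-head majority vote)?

Head-to-head results (22 voters total):
Ember vs Apollo: Apollo wins 12–10.
Ember vs Juno: Juno wins 20–2.
Ember vs Granite: Granite wins 12–10.
Ember vs Beacon: Beacon wins 20–2.
Ember vs Delta: Delta wins 19–3.
Apollo vs Juno: Apollo wins 14–8.
Apollo vs Granite: Granite wins 15–7.
Apollo vs Beacon: Apollo wins 12–10.
Apollo vs Delta: Apollo wins 12–10.
Juno vs Granite: Granite wins 14–8.
Juno vs Beacon: Beacon wins 21–1.
Juno vs Delta: Delta wins 21–1.
Granite vs Beacon: Granite wins 12–10.
Granite vs Delta: Granite wins 14–8.
Beacon vs Delta: Beacon wins 22–0.
Granite beats each rival — Ember (12–10), Apollo (15–7), Juno (14–8), Beacon (12–10), Delta (14–8) — so Granite is the Condorcet winner.

Yes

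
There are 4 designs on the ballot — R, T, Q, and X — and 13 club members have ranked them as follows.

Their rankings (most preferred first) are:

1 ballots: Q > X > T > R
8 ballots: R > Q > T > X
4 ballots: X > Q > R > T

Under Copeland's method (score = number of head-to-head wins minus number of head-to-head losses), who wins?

Pairwise results:
  R vs T: R wins 12–1.
  R vs Q: R wins 8–5.
  R vs X: R wins 8–5.
  T vs Q: Q wins 13–0.
  T vs X: T wins 8–5.
  Q vs X: Q wins 9–4.
Copeland scores (wins − losses):
  R: 3 − 0 = 3
  T: 1 − 2 = -1
  Q: 2 − 1 = 1
  X: 0 − 3 = -3
R has the best Copeland score.

R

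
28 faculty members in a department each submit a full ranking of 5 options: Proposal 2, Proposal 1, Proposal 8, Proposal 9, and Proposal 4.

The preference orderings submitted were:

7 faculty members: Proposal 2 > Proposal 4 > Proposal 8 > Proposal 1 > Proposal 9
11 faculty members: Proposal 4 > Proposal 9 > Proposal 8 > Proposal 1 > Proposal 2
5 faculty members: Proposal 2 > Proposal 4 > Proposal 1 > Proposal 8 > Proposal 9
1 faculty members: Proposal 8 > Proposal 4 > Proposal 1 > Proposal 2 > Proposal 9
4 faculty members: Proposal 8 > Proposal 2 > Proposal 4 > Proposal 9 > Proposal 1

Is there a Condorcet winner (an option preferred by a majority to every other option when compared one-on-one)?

No

Head-to-head results (28 voters total):
Proposal 2 vs Proposal 1: Proposal 2 wins 16–12.
Proposal 2 vs Proposal 8: Proposal 8 wins 16–12.
Proposal 2 vs Proposal 9: Proposal 2 wins 17–11.
Proposal 2 vs Proposal 4: Proposal 2 wins 16–12.
Proposal 1 vs Proposal 8: Proposal 8 wins 23–5.
Proposal 1 vs Proposal 9: Proposal 9 wins 15–13.
Proposal 1 vs Proposal 4: Proposal 4 wins 28–0.
Proposal 8 vs Proposal 9: Proposal 8 wins 17–11.
Proposal 8 vs Proposal 4: Proposal 4 wins 23–5.
Proposal 9 vs Proposal 4: Proposal 4 wins 28–0.
No candidate beats all others: Proposal 2 beats Proposal 4 beats Proposal 8 beats Proposal 2, a majority cycle.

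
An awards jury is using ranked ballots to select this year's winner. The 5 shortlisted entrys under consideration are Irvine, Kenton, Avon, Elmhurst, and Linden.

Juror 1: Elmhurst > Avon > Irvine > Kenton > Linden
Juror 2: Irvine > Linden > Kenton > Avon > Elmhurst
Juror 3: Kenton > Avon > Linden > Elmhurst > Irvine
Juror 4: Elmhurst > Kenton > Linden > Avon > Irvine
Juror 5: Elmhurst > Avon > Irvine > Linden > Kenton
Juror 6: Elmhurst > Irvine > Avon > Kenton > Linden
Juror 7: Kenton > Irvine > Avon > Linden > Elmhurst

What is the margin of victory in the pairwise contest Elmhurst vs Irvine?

3

Ballots ranking Elmhurst above Irvine: 5.
Ballots ranking Irvine above Elmhurst: 2.
Elmhurst wins 5–2, a margin of 3.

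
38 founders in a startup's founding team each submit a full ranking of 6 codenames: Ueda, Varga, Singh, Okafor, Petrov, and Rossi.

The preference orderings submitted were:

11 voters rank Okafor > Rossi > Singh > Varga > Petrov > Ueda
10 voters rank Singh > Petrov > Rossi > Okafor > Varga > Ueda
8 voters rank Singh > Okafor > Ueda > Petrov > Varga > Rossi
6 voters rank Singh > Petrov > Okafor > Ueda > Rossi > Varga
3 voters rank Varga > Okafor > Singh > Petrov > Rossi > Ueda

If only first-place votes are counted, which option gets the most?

Singh

First-place vote totals:
  Ueda: 0
  Varga: 3
  Singh: 24
  Okafor: 11
  Petrov: 0
  Rossi: 0
Singh has the most first-place votes.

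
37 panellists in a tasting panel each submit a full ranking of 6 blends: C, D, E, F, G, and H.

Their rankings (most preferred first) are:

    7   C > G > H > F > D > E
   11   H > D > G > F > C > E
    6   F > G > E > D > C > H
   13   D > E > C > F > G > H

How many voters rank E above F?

Ballots ranking E above F: 13.
Ballots ranking F above E: 7+11+6 = 24.
So 13 of 37 voters prefer E to F.

13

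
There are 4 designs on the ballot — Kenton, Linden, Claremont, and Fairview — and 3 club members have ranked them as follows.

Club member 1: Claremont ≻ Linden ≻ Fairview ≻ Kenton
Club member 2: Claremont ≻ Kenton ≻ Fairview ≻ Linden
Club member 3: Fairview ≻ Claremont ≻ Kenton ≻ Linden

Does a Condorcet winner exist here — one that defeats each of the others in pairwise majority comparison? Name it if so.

Claremont

Head-to-head results (3 voters total):
Kenton vs Linden: Kenton wins 2–1.
Kenton vs Claremont: Claremont wins 3–0.
Kenton vs Fairview: Fairview wins 2–1.
Linden vs Claremont: Claremont wins 3–0.
Linden vs Fairview: Fairview wins 2–1.
Claremont vs Fairview: Claremont wins 2–1.
Claremont beats each rival — Kenton (3–0), Linden (3–0), Fairview (2–1) — so Claremont is the Condorcet winner.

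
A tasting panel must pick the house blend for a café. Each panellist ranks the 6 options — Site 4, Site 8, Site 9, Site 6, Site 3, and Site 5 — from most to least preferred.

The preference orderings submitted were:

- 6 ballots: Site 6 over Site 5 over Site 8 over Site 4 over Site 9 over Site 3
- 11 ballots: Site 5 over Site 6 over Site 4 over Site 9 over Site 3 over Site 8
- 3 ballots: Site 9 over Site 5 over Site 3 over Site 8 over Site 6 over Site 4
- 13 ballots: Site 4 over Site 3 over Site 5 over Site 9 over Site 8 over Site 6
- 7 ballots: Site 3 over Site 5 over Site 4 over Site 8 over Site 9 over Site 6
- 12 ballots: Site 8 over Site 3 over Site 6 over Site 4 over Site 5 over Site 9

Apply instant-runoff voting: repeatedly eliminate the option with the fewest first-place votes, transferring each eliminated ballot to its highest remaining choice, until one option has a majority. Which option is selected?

Round 1: Site 4 13, Site 8 12, Site 5 11, Site 3 7, Site 6 6, Site 9 3. Site 9 has the fewest and is eliminated.
Round 2: Site 5 14, Site 4 13, Site 8 12, Site 3 7, Site 6 6. Site 6 has the fewest and is eliminated.
Round 3: Site 5 20, Site 4 13, Site 8 12, Site 3 7. Site 3 has the fewest and is eliminated.
Round 4: Site 5 27, Site 4 13, Site 8 12. Site 5 has a majority.

Site 5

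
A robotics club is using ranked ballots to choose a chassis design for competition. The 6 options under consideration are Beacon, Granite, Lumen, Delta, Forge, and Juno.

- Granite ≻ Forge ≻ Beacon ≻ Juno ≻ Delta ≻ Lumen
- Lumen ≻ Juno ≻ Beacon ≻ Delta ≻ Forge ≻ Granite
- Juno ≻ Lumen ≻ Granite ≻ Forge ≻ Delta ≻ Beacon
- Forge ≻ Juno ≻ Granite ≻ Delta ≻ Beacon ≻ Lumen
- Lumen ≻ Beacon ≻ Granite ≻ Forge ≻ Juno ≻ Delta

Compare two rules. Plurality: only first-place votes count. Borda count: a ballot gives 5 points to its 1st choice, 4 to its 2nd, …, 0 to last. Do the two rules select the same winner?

Plurality first-place counts: Beacon 0, Granite 1, Lumen 2, Delta 0, Forge 1, Juno 1 → Lumen.
Borda totals: Beacon 11, Granite 14, Lumen 14, Delta 6, Forge 14, Juno 16 → Juno.
The two rules disagree: plurality picks Lumen, Borda picks Juno.

No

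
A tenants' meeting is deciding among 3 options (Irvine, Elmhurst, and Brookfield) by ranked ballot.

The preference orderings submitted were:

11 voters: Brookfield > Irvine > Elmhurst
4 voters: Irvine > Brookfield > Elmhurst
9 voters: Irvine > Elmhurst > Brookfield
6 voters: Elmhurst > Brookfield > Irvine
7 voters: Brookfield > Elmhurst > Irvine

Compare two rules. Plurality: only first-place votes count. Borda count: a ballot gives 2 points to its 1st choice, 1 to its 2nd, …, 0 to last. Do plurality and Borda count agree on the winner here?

Yes

Plurality first-place counts: Irvine 13, Elmhurst 6, Brookfield 18 → Brookfield.
Borda totals: Irvine 37, Elmhurst 28, Brookfield 46 → Brookfield.
The two rules agree on Brookfield.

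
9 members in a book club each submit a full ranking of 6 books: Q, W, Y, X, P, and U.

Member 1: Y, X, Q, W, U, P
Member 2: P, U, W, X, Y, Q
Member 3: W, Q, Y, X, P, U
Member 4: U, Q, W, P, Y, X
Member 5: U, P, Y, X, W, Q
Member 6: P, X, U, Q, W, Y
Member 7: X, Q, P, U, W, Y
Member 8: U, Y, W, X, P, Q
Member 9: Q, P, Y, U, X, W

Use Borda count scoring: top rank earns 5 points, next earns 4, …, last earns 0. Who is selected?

U

Borda scores:
  Q: 3 + 0 + 4 + 4 + 0 + 2 + 4 + 0 + 5 = 22
  W: 2 + 3 + 5 + 3 + 1 + 1 + 1 + 3 + 0 = 19
  Y: 5 + 1 + 3 + 1 + 3 + 0 + 0 + 4 + 3 = 20
  X: 4 + 2 + 2 + 0 + 2 + 4 + 5 + 2 + 1 = 22
  P: 0 + 5 + 1 + 2 + 4 + 5 + 3 + 1 + 4 = 25
  U: 1 + 4 + 0 + 5 + 5 + 3 + 2 + 5 + 2 = 27
U has the highest total.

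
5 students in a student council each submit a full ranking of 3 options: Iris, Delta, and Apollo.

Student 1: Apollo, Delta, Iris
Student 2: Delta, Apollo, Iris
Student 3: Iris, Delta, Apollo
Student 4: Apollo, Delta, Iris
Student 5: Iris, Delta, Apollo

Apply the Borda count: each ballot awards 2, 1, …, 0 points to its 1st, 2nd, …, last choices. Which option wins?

Delta

Borda scores:
  Iris: 0 + 0 + 2 + 0 + 2 = 4
  Delta: 1 + 2 + 1 + 1 + 1 = 6
  Apollo: 2 + 1 + 0 + 2 + 0 = 5
Delta has the highest total.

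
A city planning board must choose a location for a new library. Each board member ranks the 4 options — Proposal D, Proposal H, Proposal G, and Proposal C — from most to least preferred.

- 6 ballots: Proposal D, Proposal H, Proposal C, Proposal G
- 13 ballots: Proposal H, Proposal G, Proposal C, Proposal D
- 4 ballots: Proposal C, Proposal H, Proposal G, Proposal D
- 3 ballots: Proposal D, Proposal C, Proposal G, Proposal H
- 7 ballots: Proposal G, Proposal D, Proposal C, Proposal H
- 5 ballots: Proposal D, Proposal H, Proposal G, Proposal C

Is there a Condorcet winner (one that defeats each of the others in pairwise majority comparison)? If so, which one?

Head-to-head results (38 voters total):
Proposal D vs Proposal H: Proposal D wins 21–17.
Proposal D vs Proposal G: Proposal G wins 24–14.
Proposal D vs Proposal C: Proposal D wins 21–17.
Proposal H vs Proposal G: Proposal H wins 28–10.
Proposal H vs Proposal C: Proposal H wins 24–14.
Proposal G vs Proposal C: Proposal G wins 25–13.
No candidate beats all others: Proposal D beats Proposal H beats Proposal G beats Proposal D, a majority cycle.

There is no Condorcet winner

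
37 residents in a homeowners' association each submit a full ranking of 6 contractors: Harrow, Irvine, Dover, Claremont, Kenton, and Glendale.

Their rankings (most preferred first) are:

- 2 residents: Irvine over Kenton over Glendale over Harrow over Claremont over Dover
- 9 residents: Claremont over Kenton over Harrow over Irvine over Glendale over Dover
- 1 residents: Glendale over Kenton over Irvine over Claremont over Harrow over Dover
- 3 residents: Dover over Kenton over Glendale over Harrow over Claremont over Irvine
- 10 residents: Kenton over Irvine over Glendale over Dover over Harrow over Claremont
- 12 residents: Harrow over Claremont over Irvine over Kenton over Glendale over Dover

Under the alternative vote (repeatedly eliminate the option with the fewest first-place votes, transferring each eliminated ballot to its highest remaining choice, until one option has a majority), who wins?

Kenton

Round 1: Harrow 12, Kenton 10, Claremont 9, Dover 3, Irvine 2, Glendale 1. Glendale has the fewest and is eliminated.
Round 2: Harrow 12, Kenton 11, Claremont 9, Dover 3, Irvine 2. Irvine has the fewest and is eliminated.
Round 3: Kenton 13, Harrow 12, Claremont 9, Dover 3. Dover has the fewest and is eliminated.
Round 4: Kenton 16, Harrow 12, Claremont 9. Claremont has the fewest and is eliminated.
Round 5: Kenton 25, Harrow 12. Kenton has a majority.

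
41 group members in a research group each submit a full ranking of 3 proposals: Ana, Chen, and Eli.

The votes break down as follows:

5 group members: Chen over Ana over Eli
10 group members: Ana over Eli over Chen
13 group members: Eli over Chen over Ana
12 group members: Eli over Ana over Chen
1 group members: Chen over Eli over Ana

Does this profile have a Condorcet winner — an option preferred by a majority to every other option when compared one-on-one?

Yes

Head-to-head results (41 voters total):
Ana vs Chen: Ana wins 22–19.
Ana vs Eli: Eli wins 26–15.
Chen vs Eli: Eli wins 35–6.
Eli beats each rival — Ana (26–15), Chen (35–6) — so Eli is the Condorcet winner.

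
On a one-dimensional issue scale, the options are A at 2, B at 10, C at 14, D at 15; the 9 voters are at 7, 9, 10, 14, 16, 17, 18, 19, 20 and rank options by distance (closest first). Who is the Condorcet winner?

D

With single-peaked preferences on a line, the Condorcet winner is the candidate closest to the median voter.
The median voter (position 16) is closest to D at 15.
Check: D vs B — voters closer to D: 6 of 9.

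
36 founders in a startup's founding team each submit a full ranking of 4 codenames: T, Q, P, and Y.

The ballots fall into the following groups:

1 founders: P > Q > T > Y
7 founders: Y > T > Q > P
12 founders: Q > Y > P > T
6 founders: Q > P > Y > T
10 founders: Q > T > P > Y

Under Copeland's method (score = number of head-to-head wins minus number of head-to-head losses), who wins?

Q

Pairwise results:
  T vs Q: Q wins 29–7.
  T vs P: P wins 19–17.
  T vs Y: Y wins 25–11.
  Q vs P: Q wins 35–1.
  Q vs Y: Q wins 29–7.
  P vs Y: Y wins 19–17.
Copeland scores (wins − losses):
  T: 0 − 3 = -3
  Q: 3 − 0 = 3
  P: 1 − 2 = -1
  Y: 2 − 1 = 1
Q has the best Copeland score.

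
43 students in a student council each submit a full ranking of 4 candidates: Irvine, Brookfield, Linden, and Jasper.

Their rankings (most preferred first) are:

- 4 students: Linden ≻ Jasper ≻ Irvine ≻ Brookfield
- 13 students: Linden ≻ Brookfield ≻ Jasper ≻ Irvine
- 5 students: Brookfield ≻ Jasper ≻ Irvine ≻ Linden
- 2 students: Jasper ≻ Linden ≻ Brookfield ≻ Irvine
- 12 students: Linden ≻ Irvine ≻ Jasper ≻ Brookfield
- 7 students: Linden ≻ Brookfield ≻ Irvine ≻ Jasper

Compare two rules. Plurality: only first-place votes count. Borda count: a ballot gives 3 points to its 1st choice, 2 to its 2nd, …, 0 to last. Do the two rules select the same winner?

Yes

Plurality first-place counts: Irvine 0, Brookfield 5, Linden 36, Jasper 2 → Linden.
Borda totals: Irvine 40, Brookfield 57, Linden 112, Jasper 49 → Linden.
The two rules agree on Linden.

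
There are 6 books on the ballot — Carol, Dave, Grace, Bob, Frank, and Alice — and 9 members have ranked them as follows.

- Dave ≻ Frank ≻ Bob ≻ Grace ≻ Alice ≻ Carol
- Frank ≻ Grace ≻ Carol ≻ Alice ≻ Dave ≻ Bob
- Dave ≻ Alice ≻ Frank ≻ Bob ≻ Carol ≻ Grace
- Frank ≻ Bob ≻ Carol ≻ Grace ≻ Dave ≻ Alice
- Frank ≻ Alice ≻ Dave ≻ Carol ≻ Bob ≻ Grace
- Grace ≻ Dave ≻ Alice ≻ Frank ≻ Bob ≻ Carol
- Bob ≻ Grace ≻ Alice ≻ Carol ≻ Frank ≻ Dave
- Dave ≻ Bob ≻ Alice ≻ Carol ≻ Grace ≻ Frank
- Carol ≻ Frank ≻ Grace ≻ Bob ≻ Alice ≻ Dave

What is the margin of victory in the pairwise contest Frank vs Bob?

5

Ballots ranking Frank above Bob: 7.
Ballots ranking Bob above Frank: 2.
Frank wins 7–2, a margin of 5.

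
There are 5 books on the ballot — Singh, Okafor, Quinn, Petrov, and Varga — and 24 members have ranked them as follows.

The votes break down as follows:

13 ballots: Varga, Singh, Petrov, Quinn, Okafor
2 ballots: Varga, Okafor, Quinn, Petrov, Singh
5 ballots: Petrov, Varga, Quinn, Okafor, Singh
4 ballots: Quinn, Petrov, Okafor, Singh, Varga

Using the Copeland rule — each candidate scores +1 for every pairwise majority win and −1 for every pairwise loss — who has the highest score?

Varga

Pairwise results:
  Singh vs Okafor: Singh wins 13–11.
  Singh vs Quinn: Singh wins 13–11.
  Singh vs Petrov: Singh wins 13–11.
  Singh vs Varga: Varga wins 20–4.
  Okafor vs Quinn: Quinn wins 22–2.
  Okafor vs Petrov: Petrov wins 22–2.
  Okafor vs Varga: Varga wins 20–4.
  Quinn vs Petrov: Petrov wins 18–6.
  Quinn vs Varga: Varga wins 20–4.
  Petrov vs Varga: Varga wins 15–9.
Copeland scores (wins − losses):
  Singh: 3 − 1 = 2
  Okafor: 0 − 4 = -4
  Quinn: 1 − 3 = -2
  Petrov: 2 − 2 = 0
  Varga: 4 − 0 = 4
Varga has the best Copeland score.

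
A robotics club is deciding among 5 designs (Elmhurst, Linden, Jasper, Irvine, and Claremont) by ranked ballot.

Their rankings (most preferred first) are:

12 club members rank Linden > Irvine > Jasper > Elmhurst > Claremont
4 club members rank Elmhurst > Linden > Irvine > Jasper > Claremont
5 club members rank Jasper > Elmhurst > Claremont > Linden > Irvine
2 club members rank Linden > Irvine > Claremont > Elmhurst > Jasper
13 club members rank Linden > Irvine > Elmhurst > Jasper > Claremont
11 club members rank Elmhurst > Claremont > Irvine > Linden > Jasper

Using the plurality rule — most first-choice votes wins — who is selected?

First-place vote totals:
  Elmhurst: 15
  Linden: 27
  Jasper: 5
  Irvine: 0
  Claremont: 0
Linden has the most first-place votes.

Linden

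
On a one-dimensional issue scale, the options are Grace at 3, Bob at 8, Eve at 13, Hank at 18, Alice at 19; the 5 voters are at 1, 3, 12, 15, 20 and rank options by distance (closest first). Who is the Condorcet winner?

With single-peaked preferences on a line, the Condorcet winner is the candidate closest to the median voter.
The median voter (position 12) is closest to Eve at 13.
Check: Eve vs Alice — voters closer to Eve: 4 of 5.

Eve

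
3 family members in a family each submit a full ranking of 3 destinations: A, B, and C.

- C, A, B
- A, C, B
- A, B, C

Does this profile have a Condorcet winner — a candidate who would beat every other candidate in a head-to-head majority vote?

Yes

Head-to-head results (3 voters total):
A vs B: A wins 3–0.
A vs C: A wins 2–1.
B vs C: C wins 2–1.
A beats each rival — B (3–0), C (2–1) — so A is the Condorcet winner.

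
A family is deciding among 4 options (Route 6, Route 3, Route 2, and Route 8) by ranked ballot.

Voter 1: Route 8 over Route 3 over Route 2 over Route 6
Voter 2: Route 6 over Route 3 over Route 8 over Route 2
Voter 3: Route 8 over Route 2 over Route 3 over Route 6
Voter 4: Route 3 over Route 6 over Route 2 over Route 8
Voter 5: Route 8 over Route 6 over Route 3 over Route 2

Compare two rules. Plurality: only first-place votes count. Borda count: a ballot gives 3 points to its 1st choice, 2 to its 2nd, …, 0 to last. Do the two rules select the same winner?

Plurality first-place counts: Route 6 1, Route 3 1, Route 2 0, Route 8 3 → Route 8.
Borda totals: Route 6 7, Route 3 9, Route 2 4, Route 8 10 → Route 8.
The two rules agree on Route 8.

Yes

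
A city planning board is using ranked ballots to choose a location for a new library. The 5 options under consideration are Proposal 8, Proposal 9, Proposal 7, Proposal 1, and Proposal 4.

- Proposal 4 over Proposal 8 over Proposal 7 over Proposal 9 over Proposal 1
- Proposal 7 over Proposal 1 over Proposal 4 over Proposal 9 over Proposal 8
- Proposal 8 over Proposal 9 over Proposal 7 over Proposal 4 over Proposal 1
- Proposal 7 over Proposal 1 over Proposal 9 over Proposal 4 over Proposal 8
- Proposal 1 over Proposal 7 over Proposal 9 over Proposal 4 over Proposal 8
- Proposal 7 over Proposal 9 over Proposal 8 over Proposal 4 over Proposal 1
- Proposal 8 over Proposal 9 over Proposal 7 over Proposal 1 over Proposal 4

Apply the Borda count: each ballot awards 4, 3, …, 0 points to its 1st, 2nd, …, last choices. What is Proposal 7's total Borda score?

Borda scores:
  Proposal 8: 3 + 0 + 4 + 0 + 0 + 2 + 4 = 13
  Proposal 9: 1 + 1 + 3 + 2 + 2 + 3 + 3 = 15
  Proposal 7: 2 + 4 + 2 + 4 + 3 + 4 + 2 = 21
  Proposal 1: 0 + 3 + 0 + 3 + 4 + 0 + 1 = 11
  Proposal 4: 4 + 2 + 1 + 1 + 1 + 1 + 0 = 10

21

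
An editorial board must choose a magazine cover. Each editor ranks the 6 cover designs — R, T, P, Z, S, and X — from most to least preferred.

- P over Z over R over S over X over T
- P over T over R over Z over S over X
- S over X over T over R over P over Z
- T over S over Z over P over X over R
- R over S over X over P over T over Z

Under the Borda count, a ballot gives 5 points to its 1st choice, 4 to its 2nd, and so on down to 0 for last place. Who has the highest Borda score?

S

Borda scores:
  R: 3 + 3 + 2 + 0 + 5 = 13
  T: 0 + 4 + 3 + 5 + 1 = 13
  P: 5 + 5 + 1 + 2 + 2 = 15
  Z: 4 + 2 + 0 + 3 + 0 = 9
  S: 2 + 1 + 5 + 4 + 4 = 16
  X: 1 + 0 + 4 + 1 + 3 = 9
S has the highest total.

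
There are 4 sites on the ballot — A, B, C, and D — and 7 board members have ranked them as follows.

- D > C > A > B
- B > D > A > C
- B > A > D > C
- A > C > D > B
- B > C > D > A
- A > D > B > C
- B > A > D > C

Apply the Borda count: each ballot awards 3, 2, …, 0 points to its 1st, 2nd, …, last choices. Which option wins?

B

Borda scores:
  A: 1 + 1 + 2 + 3 + 0 + 3 + 2 = 12
  B: 0 + 3 + 3 + 0 + 3 + 1 + 3 = 13
  C: 2 + 0 + 0 + 2 + 2 + 0 + 0 = 6
  D: 3 + 2 + 1 + 1 + 1 + 2 + 1 = 11
B has the highest total.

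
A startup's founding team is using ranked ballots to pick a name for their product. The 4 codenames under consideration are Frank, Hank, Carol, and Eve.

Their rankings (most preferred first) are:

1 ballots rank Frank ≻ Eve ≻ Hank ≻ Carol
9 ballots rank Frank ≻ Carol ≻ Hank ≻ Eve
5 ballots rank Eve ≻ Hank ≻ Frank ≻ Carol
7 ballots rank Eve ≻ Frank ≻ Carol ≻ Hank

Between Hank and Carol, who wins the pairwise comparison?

Ballots ranking Hank above Carol: 1+5 = 6.
Ballots ranking Carol above Hank: 9+7 = 16.
Carol wins the head-to-head, 16–6.

Carol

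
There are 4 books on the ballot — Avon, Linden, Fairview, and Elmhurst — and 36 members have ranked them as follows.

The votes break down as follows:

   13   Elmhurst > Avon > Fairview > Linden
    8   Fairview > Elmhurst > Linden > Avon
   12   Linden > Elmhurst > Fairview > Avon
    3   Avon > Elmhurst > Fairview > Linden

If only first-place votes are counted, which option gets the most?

First-place vote totals:
  Avon: 3
  Linden: 12
  Fairview: 8
  Elmhurst: 13
Elmhurst has the most first-place votes.

Elmhurst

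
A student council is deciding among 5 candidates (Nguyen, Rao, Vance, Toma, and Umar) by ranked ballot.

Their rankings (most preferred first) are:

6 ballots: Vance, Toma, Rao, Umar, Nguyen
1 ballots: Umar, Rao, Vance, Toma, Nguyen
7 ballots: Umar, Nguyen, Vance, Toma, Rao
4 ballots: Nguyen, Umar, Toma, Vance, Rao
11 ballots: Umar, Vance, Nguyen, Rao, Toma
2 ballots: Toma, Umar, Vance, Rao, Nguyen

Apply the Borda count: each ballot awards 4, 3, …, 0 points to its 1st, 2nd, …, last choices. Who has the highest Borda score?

Umar

Borda scores:
  Nguyen: 6·0 + 0 + 7·3 + 4·4 + 11·2 + 2·0 = 59
  Rao: 6·2 + 3 + 7·0 + 4·0 + 11·1 + 2·1 = 28
  Vance: 6·4 + 2 + 7·2 + 4·1 + 11·3 + 2·2 = 81
  Toma: 6·3 + 1 + 7·1 + 4·2 + 11·0 + 2·4 = 42
  Umar: 6·1 + 4 + 7·4 + 4·3 + 11·4 + 2·3 = 100
Umar has the highest total.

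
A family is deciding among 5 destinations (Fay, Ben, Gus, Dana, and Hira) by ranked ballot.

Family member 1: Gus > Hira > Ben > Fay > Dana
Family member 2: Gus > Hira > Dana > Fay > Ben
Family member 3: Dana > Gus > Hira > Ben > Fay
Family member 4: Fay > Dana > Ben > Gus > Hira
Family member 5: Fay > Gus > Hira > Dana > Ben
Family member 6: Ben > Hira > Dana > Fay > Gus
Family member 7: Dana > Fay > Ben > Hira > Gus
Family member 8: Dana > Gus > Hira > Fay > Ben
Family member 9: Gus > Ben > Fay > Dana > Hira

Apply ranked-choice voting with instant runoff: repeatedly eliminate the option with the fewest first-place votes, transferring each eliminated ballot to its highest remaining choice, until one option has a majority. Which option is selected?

Dana

Round 1: Gus 3, Dana 3, Fay 2, Ben 1, Hira 0. Hira has the fewest and is eliminated.
Round 2: Gus 3, Dana 3, Fay 2, Ben 1. Ben has the fewest and is eliminated.
Round 3: Dana 4, Gus 3, Fay 2. Fay has the fewest and is eliminated.
Round 4: Dana 5, Gus 4. Dana has a majority.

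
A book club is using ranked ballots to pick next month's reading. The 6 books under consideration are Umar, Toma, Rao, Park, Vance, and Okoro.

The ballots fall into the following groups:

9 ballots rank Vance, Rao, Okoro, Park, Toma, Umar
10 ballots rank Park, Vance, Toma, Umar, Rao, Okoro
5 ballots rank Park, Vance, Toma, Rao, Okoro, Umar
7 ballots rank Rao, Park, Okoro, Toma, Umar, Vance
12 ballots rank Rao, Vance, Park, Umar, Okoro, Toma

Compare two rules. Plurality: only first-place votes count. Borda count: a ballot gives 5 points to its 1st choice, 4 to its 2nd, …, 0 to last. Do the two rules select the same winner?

No

Plurality first-place counts: Umar 0, Toma 0, Rao 19, Park 15, Vance 9, Okoro 0 → Rao.
Borda totals: Umar 51, Toma 68, Rao 151, Park 157, Vance 153, Okoro 65 → Park.
The two rules disagree: plurality picks Rao, Borda picks Park.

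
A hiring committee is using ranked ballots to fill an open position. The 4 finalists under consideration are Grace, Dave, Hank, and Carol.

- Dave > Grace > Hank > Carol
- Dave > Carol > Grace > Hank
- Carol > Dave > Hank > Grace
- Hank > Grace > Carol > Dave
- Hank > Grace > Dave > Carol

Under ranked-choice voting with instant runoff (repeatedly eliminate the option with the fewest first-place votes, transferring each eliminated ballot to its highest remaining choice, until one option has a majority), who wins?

Dave

Round 1: Dave 2, Hank 2, Carol 1, Grace 0. Grace has the fewest and is eliminated.
Round 2: Dave 2, Hank 2, Carol 1. Carol has the fewest and is eliminated.
Round 3: Dave 3, Hank 2. Dave has a majority.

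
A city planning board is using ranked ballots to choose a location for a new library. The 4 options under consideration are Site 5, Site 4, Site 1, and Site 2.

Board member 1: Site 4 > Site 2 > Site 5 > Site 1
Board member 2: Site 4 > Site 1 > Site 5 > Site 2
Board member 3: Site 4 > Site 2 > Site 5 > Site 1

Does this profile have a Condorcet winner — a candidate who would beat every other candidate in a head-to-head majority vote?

Yes

Head-to-head results (3 voters total):
Site 5 vs Site 4: Site 4 wins 3–0.
Site 5 vs Site 1: Site 5 wins 2–1.
Site 5 vs Site 2: Site 2 wins 2–1.
Site 4 vs Site 1: Site 4 wins 3–0.
Site 4 vs Site 2: Site 4 wins 3–0.
Site 1 vs Site 2: Site 2 wins 2–1.
Site 4 beats each rival — Site 5 (3–0), Site 1 (3–0), Site 2 (3–0) — so Site 4 is the Condorcet winner.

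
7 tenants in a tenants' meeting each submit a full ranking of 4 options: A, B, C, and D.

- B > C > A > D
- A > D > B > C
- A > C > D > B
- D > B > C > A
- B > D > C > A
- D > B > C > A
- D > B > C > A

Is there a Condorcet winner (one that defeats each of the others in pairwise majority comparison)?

Head-to-head results (7 voters total):
A vs B: B wins 5–2.
A vs C: C wins 5–2.
A vs D: D wins 4–3.
B vs C: B wins 6–1.
B vs D: D wins 5–2.
C vs D: D wins 5–2.
D beats each rival — A (4–3), B (5–2), C (5–2) — so D is the Condorcet winner.

Yes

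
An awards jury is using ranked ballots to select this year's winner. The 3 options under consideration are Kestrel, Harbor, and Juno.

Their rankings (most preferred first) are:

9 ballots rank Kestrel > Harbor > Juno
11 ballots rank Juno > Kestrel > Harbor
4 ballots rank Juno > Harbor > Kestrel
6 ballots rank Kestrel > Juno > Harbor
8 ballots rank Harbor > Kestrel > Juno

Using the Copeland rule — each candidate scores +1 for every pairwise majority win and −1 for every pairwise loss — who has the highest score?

Pairwise results:
  Kestrel vs Harbor: Kestrel wins 26–12.
  Kestrel vs Juno: Kestrel wins 23–15.
  Harbor vs Juno: Juno wins 21–17.
Copeland scores (wins − losses):
  Kestrel: 2 − 0 = 2
  Harbor: 0 − 2 = -2
  Juno: 1 − 1 = 0
Kestrel has the best Copeland score.

Kestrel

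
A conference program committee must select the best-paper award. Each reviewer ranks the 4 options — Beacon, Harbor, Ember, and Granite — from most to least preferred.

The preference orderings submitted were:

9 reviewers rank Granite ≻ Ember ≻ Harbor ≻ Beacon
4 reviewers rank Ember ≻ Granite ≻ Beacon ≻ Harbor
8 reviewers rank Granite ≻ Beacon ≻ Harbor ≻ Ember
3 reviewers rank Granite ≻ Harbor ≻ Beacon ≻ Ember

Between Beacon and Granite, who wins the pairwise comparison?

Granite

Ballots ranking Beacon above Granite: 0.
Ballots ranking Granite above Beacon: 9+4+8+3 = 24.
Granite wins the head-to-head, 24–0.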